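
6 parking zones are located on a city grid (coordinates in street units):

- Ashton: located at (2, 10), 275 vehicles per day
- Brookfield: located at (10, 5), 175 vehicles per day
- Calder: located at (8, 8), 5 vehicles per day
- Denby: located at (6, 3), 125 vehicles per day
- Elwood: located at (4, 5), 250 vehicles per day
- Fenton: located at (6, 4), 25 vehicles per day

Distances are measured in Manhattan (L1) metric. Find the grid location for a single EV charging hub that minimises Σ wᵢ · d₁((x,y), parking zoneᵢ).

Manhattan distance separates: Σwᵢ(|x−xᵢ|+|y−yᵢ|) = Σwᵢ|x−xᵢ| + Σwᵢ|y−yᵢ|, so x and y are optimised independently as 1-D weighted medians.
Total weight W = 855; half = 427.5.
x-coordinate, sorted with cumulative weight:
  x=2 (Ashton, w=275) cum 275
  x=4 (Elwood, w=250) cum 525  ← median
  x=6 (Denby, w=125) cum 650
  x=6 (Fenton, w=25) cum 675
  x=8 (Calder, w=5) cum 680
  x=10 (Brookfield, w=175) cum 855
⇒ x* = 4
y-coordinate, sorted with cumulative weight:
  y=3 (Denby, w=125) cum 125
  y=4 (Fenton, w=25) cum 150
  y=5 (Brookfield, w=175) cum 325
  y=5 (Elwood, w=250) cum 575  ← median
  y=8 (Calder, w=5) cum 580
  y=10 (Ashton, w=275) cum 855
⇒ y* = 5

(4, 5)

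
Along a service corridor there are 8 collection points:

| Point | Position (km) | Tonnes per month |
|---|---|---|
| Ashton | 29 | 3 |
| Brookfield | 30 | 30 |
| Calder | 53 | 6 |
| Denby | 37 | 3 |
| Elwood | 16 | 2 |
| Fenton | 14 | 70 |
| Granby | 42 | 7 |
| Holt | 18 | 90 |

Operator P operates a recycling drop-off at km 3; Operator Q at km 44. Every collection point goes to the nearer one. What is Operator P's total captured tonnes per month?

162

The indifferent point is the midpoint (3+44)/2 = 23.5; collection points left of it (closer to Operator P at 3) go to Operator P, those right go to Operator Q.
  Fenton at 14 (w=70) → Operator P
  Elwood at 16 (w=2) → Operator P
  Holt at 18 (w=90) → Operator P
  Ashton at 29 (w=3) → Operator Q
  Brookfield at 30 (w=30) → Operator Q
  Denby at 37 (w=3) → Operator Q
  Granby at 42 (w=7) → Operator Q
  Calder at 53 (w=6) → Operator Q
Operator P captures 162; Operator Q captures 49.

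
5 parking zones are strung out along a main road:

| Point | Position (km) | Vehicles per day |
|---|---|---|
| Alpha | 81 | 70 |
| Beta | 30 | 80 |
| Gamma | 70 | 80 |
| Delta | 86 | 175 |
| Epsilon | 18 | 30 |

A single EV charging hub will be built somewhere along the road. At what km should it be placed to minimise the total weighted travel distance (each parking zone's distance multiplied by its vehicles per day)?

For a sum of weighted absolute distances on a line, the optimum is the weighted median (not the mean). Total weight W = 435; half-weight = 217.5.
Sort by position and accumulate weight:
  km 18 (Epsilon, w=30) → cum 30
  km 30 (Beta, w=80) → cum 110
  km 70 (Gamma, w=80) → cum 190
  km 81 (Alpha, w=70) → cum 260  ≥ 217.5 → median here
  km 86 (Delta, w=175) → cum 435
Optimal location: km 81.

x = 81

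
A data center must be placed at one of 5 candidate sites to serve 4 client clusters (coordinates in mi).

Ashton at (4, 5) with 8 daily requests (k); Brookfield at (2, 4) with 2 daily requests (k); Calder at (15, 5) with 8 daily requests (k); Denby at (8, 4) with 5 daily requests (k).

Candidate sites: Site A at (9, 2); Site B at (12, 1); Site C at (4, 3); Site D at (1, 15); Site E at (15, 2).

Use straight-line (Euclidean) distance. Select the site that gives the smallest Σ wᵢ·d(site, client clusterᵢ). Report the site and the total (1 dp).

Total weighted distance at each candidate:
  Site A (9, 2): total = 126.1
  Site B (12, 1): total = 157.4
  Site C (4, 3): total = 130.5
  Site D (1, 15): total = 308.4
  Site E (15, 2): total = 177.9
Minimum is at Site A with total 126.1 mi.

Site A, total 126.1 mi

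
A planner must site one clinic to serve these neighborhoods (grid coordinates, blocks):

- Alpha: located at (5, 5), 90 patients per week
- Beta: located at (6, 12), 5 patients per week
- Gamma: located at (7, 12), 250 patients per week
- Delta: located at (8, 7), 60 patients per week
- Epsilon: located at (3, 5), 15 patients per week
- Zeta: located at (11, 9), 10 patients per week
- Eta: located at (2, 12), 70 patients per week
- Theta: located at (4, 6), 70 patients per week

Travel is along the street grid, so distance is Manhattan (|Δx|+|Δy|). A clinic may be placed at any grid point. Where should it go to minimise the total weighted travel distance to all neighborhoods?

Manhattan distance separates: Σwᵢ(|x−xᵢ|+|y−yᵢ|) = Σwᵢ|x−xᵢ| + Σwᵢ|y−yᵢ|, so x and y are optimised independently as 1-D weighted medians.
Total weight W = 570; half = 285.
x-coordinate, sorted with cumulative weight:
  x=2 (Eta, w=70) cum 70
  x=3 (Epsilon, w=15) cum 85
  x=4 (Theta, w=70) cum 155
  x=5 (Alpha, w=90) cum 245
  x=6 (Beta, w=5) cum 250
  x=7 (Gamma, w=250) cum 500  ← median
  x=8 (Delta, w=60) cum 560
  x=11 (Zeta, w=10) cum 570
⇒ x* = 7
y-coordinate, sorted with cumulative weight:
  y=5 (Alpha, w=90) cum 90
  y=5 (Epsilon, w=15) cum 105
  y=6 (Theta, w=70) cum 175
  y=7 (Delta, w=60) cum 235
  y=9 (Zeta, w=10) cum 245
  y=12 (Beta, w=5) cum 250
  y=12 (Gamma, w=250) cum 500  ← median
  y=12 (Eta, w=70) cum 570
⇒ y* = 12

(7, 12)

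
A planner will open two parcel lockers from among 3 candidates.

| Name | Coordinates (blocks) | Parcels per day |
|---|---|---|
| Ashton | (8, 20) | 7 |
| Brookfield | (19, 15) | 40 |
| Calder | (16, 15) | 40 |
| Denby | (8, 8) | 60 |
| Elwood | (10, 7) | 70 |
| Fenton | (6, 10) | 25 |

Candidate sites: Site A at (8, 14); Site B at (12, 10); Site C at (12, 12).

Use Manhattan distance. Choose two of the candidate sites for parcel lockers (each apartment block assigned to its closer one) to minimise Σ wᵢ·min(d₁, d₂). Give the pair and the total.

Evaluate every pair (each demand assigned to the nearer of the two):
  {Site B, Site C}: total = 1624
  {Site A, Site C}: total = 1722
  {Site A, Site B}: total = 1742
Best pair: {Site B, Site C} with total 1624.

{Site B, Site C}, total 1624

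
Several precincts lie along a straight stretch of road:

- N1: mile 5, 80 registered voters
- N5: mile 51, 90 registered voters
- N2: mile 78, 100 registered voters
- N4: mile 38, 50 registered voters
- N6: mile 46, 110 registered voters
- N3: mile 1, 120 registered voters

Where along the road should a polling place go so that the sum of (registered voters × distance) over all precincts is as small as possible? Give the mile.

For a sum of weighted absolute distances on a line, the optimum is the weighted median (not the mean). Total weight W = 550; half-weight = 275.
Sort by position and accumulate weight:
  mile 1 (N3, w=120) → cum 120
  mile 5 (N1, w=80) → cum 200
  mile 38 (N4, w=50) → cum 250
  mile 46 (N6, w=110) → cum 360  ≥ 275 → median here
  mile 51 (N5, w=90) → cum 450
  mile 78 (N2, w=100) → cum 550
Optimal location: mile 46.

x = 46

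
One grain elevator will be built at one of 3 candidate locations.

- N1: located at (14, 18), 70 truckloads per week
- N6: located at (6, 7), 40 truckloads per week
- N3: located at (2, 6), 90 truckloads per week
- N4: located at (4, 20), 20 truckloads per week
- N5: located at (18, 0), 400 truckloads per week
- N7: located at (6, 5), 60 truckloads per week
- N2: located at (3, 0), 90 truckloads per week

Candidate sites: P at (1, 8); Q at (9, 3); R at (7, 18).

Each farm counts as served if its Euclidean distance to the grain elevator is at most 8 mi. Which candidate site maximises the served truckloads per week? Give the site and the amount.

Coverage radius r = 8 mi; a point is covered iff (Δx)²+(Δy)² ≤ 8² = 64.
  P (1, 8): covers {N6, N3, N7} → 190
  Q (9, 3): covers {N6, N3, N7, N2} → 280
  R (7, 18): covers {N1, N4} → 90
Maximum coverage at Q: 280 truckloads per week.

Q, covering 280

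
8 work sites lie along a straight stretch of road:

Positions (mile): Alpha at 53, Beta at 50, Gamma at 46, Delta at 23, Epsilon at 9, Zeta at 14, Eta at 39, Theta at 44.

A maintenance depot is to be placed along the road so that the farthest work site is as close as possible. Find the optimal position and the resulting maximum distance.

The 1-center on a line is the midpoint of the two extreme points: leftmost at 9, rightmost at 53.
Optimal location = (9 + 53)/2 = 31; maximum distance = (53 − 9)/2 = 22.

location 31, max distance 22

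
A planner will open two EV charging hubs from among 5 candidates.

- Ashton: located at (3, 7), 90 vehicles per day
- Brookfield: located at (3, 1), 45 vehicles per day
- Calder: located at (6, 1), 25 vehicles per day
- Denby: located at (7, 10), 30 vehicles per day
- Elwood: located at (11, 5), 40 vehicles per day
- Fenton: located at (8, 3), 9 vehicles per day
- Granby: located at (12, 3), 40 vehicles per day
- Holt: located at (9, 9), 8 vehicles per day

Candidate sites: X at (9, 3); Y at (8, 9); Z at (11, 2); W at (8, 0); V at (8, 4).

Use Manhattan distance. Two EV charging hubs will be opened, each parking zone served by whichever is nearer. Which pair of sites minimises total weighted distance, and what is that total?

Evaluate every pair (each demand assigned to the nearer of the two):
  {X, Y}: total = 1472
  {Y, Z}: total = 1489
  {Y, V}: total = 1552
  {Y, W}: total = 1630
  {Z, V}: total = 1672
  {W, V}: total = 1692
  {X, V}: total = 1752
  {X, W}: total = 1852
  {X, Z}: total = 1912
  {Z, W}: total = 2054
Best pair: {X, Y} with total 1472.

{X, Y}, total 1472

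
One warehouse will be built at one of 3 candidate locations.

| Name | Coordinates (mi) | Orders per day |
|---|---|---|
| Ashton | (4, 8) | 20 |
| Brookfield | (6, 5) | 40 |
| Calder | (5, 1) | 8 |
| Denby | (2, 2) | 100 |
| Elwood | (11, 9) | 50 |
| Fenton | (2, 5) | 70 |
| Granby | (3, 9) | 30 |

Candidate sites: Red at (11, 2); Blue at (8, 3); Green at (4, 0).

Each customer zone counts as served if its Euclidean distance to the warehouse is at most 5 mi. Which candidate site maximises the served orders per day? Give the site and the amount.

Coverage radius r = 5 mi; a point is covered iff (Δx)²+(Δy)² ≤ 5² = 25.
  Red (11, 2): covers {none} → 0
  Blue (8, 3): covers {Brookfield, Calder} → 48
  Green (4, 0): covers {Calder, Denby} → 108
Maximum coverage at Green: 108 orders per day.

Green, covering 108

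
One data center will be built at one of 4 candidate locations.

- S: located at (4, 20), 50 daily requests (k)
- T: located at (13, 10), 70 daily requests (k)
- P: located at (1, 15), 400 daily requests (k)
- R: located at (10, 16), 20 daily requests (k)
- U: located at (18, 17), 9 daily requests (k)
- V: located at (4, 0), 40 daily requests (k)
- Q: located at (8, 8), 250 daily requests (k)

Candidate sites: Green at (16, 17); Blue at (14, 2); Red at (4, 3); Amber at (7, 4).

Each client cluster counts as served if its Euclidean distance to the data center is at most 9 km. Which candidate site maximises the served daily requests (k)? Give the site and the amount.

Amber, covering 360

Coverage radius r = 9 km; a point is covered iff (Δx)²+(Δy)² ≤ 9² = 81.
  Green (16, 17): covers {T, R, U} → 99
  Blue (14, 2): covers {T, Q} → 320
  Red (4, 3): covers {V, Q} → 290
  Amber (7, 4): covers {T, V, Q} → 360
Maximum coverage at Amber: 360 daily requests (k).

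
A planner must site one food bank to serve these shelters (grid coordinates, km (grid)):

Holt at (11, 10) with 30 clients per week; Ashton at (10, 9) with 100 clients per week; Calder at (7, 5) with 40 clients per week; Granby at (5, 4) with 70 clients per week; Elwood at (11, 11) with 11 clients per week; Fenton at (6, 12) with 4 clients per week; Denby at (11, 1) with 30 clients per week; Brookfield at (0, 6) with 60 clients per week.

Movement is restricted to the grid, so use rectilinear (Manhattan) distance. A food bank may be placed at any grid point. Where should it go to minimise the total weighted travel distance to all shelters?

(7, 6)

Manhattan distance separates: Σwᵢ(|x−xᵢ|+|y−yᵢ|) = Σwᵢ|x−xᵢ| + Σwᵢ|y−yᵢ|, so x and y are optimised independently as 1-D weighted medians.
Total weight W = 345; half = 172.5.
x-coordinate, sorted with cumulative weight:
  x=0 (Brookfield, w=60) cum 60
  x=5 (Granby, w=70) cum 130
  x=6 (Fenton, w=4) cum 134
  x=7 (Calder, w=40) cum 174  ← median
  x=10 (Ashton, w=100) cum 274
  x=11 (Holt, w=30) cum 304
  x=11 (Elwood, w=11) cum 315
  x=11 (Denby, w=30) cum 345
⇒ x* = 7
y-coordinate, sorted with cumulative weight:
  y=1 (Denby, w=30) cum 30
  y=4 (Granby, w=70) cum 100
  y=5 (Calder, w=40) cum 140
  y=6 (Brookfield, w=60) cum 200  ← median
  y=9 (Ashton, w=100) cum 300
  y=10 (Holt, w=30) cum 330
  y=11 (Elwood, w=11) cum 341
  y=12 (Fenton, w=4) cum 345
⇒ y* = 6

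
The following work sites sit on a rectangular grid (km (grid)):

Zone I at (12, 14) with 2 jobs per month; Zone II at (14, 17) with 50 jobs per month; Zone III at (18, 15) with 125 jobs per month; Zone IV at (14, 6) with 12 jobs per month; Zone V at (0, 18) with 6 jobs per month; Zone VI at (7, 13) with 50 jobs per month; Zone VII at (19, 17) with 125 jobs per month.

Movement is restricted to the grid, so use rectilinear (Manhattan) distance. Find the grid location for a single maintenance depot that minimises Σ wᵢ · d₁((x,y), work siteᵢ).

Manhattan distance separates: Σwᵢ(|x−xᵢ|+|y−yᵢ|) = Σwᵢ|x−xᵢ| + Σwᵢ|y−yᵢ|, so x and y are optimised independently as 1-D weighted medians.
Total weight W = 370; half = 185.
x-coordinate, sorted with cumulative weight:
  x=0 (Zone V, w=6) cum 6
  x=7 (Zone VI, w=50) cum 56
  x=12 (Zone I, w=2) cum 58
  x=14 (Zone II, w=50) cum 108
  x=14 (Zone IV, w=12) cum 120
  x=18 (Zone III, w=125) cum 245  ← median
  x=19 (Zone VII, w=125) cum 370
⇒ x* = 18
y-coordinate, sorted with cumulative weight:
  y=6 (Zone IV, w=12) cum 12
  y=13 (Zone VI, w=50) cum 62
  y=14 (Zone I, w=2) cum 64
  y=15 (Zone III, w=125) cum 189  ← median
  y=17 (Zone II, w=50) cum 239
  y=17 (Zone VII, w=125) cum 364
  y=18 (Zone V, w=6) cum 370
⇒ y* = 15

(18, 15)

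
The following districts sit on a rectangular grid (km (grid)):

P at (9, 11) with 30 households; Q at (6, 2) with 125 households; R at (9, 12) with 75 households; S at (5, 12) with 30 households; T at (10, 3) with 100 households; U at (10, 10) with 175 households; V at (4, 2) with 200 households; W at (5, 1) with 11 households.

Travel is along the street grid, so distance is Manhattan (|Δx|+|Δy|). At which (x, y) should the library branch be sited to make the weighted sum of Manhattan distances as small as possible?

Manhattan distance separates: Σwᵢ(|x−xᵢ|+|y−yᵢ|) = Σwᵢ|x−xᵢ| + Σwᵢ|y−yᵢ|, so x and y are optimised independently as 1-D weighted medians.
Total weight W = 746; half = 373.
x-coordinate, sorted with cumulative weight:
  x=4 (V, w=200) cum 200
  x=5 (S, w=30) cum 230
  x=5 (W, w=11) cum 241
  x=6 (Q, w=125) cum 366
  x=9 (P, w=30) cum 396  ← median
  x=9 (R, w=75) cum 471
  x=10 (T, w=100) cum 571
  x=10 (U, w=175) cum 746
⇒ x* = 9
y-coordinate, sorted with cumulative weight:
  y=1 (W, w=11) cum 11
  y=2 (Q, w=125) cum 136
  y=2 (V, w=200) cum 336
  y=3 (T, w=100) cum 436  ← median
  y=10 (U, w=175) cum 611
  y=11 (P, w=30) cum 641
  y=12 (R, w=75) cum 716
  y=12 (S, w=30) cum 746
⇒ y* = 3

(9, 3)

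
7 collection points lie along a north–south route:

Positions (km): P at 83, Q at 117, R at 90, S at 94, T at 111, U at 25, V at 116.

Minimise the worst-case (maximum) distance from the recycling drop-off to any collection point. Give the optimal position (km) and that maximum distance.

The 1-center on a line is the midpoint of the two extreme points: leftmost at 25, rightmost at 117.
Optimal location = (25 + 117)/2 = 71; maximum distance = (117 − 25)/2 = 46.

location 71, max distance 46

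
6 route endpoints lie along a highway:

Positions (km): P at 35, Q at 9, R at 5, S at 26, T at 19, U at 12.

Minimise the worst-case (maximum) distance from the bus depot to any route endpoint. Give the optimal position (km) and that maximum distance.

location 20, max distance 15

The 1-center on a line is the midpoint of the two extreme points: leftmost at 5, rightmost at 35.
Optimal location = (5 + 35)/2 = 20; maximum distance = (35 − 5)/2 = 15.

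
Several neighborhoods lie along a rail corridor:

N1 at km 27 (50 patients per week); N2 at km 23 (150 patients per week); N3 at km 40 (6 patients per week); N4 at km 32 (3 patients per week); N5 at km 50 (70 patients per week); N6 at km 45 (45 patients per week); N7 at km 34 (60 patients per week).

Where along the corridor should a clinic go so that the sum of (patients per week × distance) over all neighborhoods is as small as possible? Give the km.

For a sum of weighted absolute distances on a line, the optimum is the weighted median (not the mean). Total weight W = 384; half-weight = 192.
Sort by position and accumulate weight:
  km 23 (N2, w=150) → cum 150
  km 27 (N1, w=50) → cum 200  ≥ 192 → median here
  km 32 (N4, w=3) → cum 203
  km 34 (N7, w=60) → cum 263
  km 40 (N3, w=6) → cum 269
  km 45 (N6, w=45) → cum 314
  km 50 (N5, w=70) → cum 384
Optimal location: km 27.

x = 27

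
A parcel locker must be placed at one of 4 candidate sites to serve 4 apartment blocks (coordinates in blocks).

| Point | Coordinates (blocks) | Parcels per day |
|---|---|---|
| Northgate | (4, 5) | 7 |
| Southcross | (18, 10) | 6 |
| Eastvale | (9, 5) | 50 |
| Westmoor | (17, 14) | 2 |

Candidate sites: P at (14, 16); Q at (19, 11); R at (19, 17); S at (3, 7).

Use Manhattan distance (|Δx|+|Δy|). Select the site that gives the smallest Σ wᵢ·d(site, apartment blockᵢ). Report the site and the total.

Total weighted distance at each candidate:
  P (14, 16): total = 1017
  Q (19, 11): total = 969
  R (19, 17): total = 1347
  S (3, 7): total = 571
Minimum is at S with total 571 blocks.

S, total 571 blocks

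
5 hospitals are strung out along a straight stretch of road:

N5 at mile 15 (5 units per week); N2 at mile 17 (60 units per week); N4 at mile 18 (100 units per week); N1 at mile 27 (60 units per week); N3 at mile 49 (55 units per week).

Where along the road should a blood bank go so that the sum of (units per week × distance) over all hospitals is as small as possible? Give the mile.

x = 18

For a sum of weighted absolute distances on a line, the optimum is the weighted median (not the mean). Total weight W = 280; half-weight = 140.
Sort by position and accumulate weight:
  mile 15 (N5, w=5) → cum 5
  mile 17 (N2, w=60) → cum 65
  mile 18 (N4, w=100) → cum 165  ≥ 140 → median here
  mile 27 (N1, w=60) → cum 225
  mile 49 (N3, w=55) → cum 280
Optimal location: mile 18.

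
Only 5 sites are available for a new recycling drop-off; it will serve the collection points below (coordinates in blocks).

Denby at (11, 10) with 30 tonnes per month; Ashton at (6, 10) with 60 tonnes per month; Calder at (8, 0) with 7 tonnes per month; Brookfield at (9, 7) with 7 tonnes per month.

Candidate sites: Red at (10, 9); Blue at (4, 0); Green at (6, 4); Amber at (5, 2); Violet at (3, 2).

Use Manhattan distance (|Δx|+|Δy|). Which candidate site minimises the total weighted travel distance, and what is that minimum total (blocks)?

Total weighted distance at each candidate:
  Red (10, 9): total = 458
  Blue (4, 0): total = 1342
  Green (6, 4): total = 774
  Amber (5, 2): total = 1058
  Violet (3, 2): total = 1266
Minimum is at Red with total 458 blocks.

Red, total 458 blocks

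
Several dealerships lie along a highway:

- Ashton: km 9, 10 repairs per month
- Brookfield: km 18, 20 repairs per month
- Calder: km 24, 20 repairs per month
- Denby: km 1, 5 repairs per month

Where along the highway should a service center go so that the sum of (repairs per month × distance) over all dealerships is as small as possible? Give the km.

For a sum of weighted absolute distances on a line, the optimum is the weighted median (not the mean). Total weight W = 55; half-weight = 27.5.
Sort by position and accumulate weight:
  km 1 (Denby, w=5) → cum 5
  km 9 (Ashton, w=10) → cum 15
  km 18 (Brookfield, w=20) → cum 35  ≥ 27.5 → median here
  km 24 (Calder, w=20) → cum 55
Optimal location: km 18.

x = 18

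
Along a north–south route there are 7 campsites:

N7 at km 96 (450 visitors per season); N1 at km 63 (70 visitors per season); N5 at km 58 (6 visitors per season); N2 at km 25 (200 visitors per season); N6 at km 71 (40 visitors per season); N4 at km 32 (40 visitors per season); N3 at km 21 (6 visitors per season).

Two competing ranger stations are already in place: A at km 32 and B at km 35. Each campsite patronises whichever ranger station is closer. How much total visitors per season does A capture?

The indifferent point is the midpoint (32+35)/2 = 33.5; campsites left of it (closer to A at 32) go to A, those right go to B.
  N3 at 21 (w=6) → A
  N2 at 25 (w=200) → A
  N4 at 32 (w=40) → A
  N5 at 58 (w=6) → B
  N1 at 63 (w=70) → B
  N6 at 71 (w=40) → B
  N7 at 96 (w=450) → B
A captures 246; B captures 566.

246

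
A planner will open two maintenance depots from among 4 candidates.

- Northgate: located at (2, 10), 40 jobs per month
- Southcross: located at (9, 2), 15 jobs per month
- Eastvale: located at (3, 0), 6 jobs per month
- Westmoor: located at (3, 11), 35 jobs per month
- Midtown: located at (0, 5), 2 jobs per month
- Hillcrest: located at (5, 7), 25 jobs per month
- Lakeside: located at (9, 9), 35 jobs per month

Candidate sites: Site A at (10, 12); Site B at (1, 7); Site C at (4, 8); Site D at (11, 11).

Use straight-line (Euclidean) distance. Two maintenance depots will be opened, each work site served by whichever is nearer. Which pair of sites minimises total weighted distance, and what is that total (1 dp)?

Evaluate every pair (each demand assigned to the nearer of the two):
  {Site C, Site D}: total = 533.7
  {Site A, Site C}: total = 545.4
  {Site B, Site C}: total = 602.9
  {Site B, Site D}: total = 668.5
  {Site A, Site B}: total = 683.4
  {Site A, Site D}: total = 1097.4
Best pair: {Site C, Site D} with total 533.7.

{Site C, Site D}, total 533.7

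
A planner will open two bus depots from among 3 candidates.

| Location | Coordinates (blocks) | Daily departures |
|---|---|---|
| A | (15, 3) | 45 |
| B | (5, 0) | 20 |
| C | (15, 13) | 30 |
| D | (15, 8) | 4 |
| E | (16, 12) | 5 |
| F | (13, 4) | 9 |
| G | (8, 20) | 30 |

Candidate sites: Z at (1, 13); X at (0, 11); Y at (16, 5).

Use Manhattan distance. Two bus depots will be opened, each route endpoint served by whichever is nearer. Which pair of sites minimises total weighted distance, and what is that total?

{Z, Y}, total 1232

Evaluate every pair (each demand assigned to the nearer of the two):
  {Z, Y}: total = 1232
  {X, Y}: total = 1322
  {Z, X}: total = 2527
Best pair: {Z, Y} with total 1232.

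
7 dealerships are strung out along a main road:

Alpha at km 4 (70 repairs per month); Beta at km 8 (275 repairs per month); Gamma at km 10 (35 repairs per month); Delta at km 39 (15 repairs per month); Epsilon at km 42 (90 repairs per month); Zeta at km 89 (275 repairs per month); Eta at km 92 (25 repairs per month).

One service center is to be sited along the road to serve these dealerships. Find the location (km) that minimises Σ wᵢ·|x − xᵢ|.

x = 39

For a sum of weighted absolute distances on a line, the optimum is the weighted median (not the mean). Total weight W = 785; half-weight = 392.5.
Sort by position and accumulate weight:
  km 4 (Alpha, w=70) → cum 70
  km 8 (Beta, w=275) → cum 345
  km 10 (Gamma, w=35) → cum 380
  km 39 (Delta, w=15) → cum 395  ≥ 392.5 → median here
  km 42 (Epsilon, w=90) → cum 485
  km 89 (Zeta, w=275) → cum 760
  km 92 (Eta, w=25) → cum 785
Optimal location: km 39.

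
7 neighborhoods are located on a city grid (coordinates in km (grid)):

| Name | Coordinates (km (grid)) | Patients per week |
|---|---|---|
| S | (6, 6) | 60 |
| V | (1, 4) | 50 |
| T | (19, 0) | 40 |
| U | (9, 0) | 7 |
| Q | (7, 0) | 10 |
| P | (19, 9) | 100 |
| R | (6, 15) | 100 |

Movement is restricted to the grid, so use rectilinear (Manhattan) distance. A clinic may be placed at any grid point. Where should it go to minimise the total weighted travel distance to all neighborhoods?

Manhattan distance separates: Σwᵢ(|x−xᵢ|+|y−yᵢ|) = Σwᵢ|x−xᵢ| + Σwᵢ|y−yᵢ|, so x and y are optimised independently as 1-D weighted medians.
Total weight W = 367; half = 183.5.
x-coordinate, sorted with cumulative weight:
  x=1 (V, w=50) cum 50
  x=6 (S, w=60) cum 110
  x=6 (R, w=100) cum 210  ← median
  x=7 (Q, w=10) cum 220
  x=9 (U, w=7) cum 227
  x=19 (T, w=40) cum 267
  x=19 (P, w=100) cum 367
⇒ x* = 6
y-coordinate, sorted with cumulative weight:
  y=0 (T, w=40) cum 40
  y=0 (U, w=7) cum 47
  y=0 (Q, w=10) cum 57
  y=4 (V, w=50) cum 107
  y=6 (S, w=60) cum 167
  y=9 (P, w=100) cum 267  ← median
  y=15 (R, w=100) cum 367
⇒ y* = 9

(6, 9)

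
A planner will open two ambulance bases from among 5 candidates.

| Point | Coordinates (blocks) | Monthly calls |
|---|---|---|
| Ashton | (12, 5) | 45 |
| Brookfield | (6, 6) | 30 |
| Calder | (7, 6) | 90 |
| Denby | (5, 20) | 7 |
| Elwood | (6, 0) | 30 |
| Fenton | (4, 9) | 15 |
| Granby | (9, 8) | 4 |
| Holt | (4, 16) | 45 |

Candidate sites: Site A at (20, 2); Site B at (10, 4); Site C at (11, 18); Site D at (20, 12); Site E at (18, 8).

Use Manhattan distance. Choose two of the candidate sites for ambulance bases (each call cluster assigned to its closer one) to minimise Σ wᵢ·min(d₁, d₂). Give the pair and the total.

{Site B, Site C}, total 1651

Evaluate every pair (each demand assigned to the nearer of the two):
  {Site B, Site C}: total = 1651
  {Site A, Site B}: total = 2147
  {Site B, Site D}: total = 2147
  {Site B, Site E}: total = 2147
  {Site C, Site E}: total = 3317
  {Site A, Site C}: total = 3674
  {Site A, Site E}: total = 3901
  {Site D, Site E}: total = 3917
  {Site C, Site D}: total = 4019
  {Site A, Site D}: total = 4451
Best pair: {Site B, Site C} with total 1651.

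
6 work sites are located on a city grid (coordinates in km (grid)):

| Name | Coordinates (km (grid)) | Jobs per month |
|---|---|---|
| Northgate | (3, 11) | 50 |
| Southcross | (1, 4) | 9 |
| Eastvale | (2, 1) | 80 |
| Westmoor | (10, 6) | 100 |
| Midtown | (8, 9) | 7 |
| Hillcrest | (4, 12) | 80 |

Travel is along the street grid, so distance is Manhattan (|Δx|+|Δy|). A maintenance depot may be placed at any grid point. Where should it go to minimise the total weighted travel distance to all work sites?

Manhattan distance separates: Σwᵢ(|x−xᵢ|+|y−yᵢ|) = Σwᵢ|x−xᵢ| + Σwᵢ|y−yᵢ|, so x and y are optimised independently as 1-D weighted medians.
Total weight W = 326; half = 163.
x-coordinate, sorted with cumulative weight:
  x=1 (Southcross, w=9) cum 9
  x=2 (Eastvale, w=80) cum 89
  x=3 (Northgate, w=50) cum 139
  x=4 (Hillcrest, w=80) cum 219  ← median
  x=8 (Midtown, w=7) cum 226
  x=10 (Westmoor, w=100) cum 326
⇒ x* = 4
y-coordinate, sorted with cumulative weight:
  y=1 (Eastvale, w=80) cum 80
  y=4 (Southcross, w=9) cum 89
  y=6 (Westmoor, w=100) cum 189  ← median
  y=9 (Midtown, w=7) cum 196
  y=11 (Northgate, w=50) cum 246
  y=12 (Hillcrest, w=80) cum 326
⇒ y* = 6

(4, 6)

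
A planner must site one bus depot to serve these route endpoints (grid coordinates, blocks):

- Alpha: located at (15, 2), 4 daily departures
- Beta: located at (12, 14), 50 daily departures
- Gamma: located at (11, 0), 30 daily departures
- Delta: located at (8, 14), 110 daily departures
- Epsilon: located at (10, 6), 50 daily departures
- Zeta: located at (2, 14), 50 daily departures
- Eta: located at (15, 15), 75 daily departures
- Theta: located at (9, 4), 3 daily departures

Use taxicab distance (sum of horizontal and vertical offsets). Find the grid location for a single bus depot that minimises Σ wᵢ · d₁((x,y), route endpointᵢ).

(10, 14)

Manhattan distance separates: Σwᵢ(|x−xᵢ|+|y−yᵢ|) = Σwᵢ|x−xᵢ| + Σwᵢ|y−yᵢ|, so x and y are optimised independently as 1-D weighted medians.
Total weight W = 372; half = 186.
x-coordinate, sorted with cumulative weight:
  x=2 (Zeta, w=50) cum 50
  x=8 (Delta, w=110) cum 160
  x=9 (Theta, w=3) cum 163
  x=10 (Epsilon, w=50) cum 213  ← median
  x=11 (Gamma, w=30) cum 243
  x=12 (Beta, w=50) cum 293
  x=15 (Alpha, w=4) cum 297
  x=15 (Eta, w=75) cum 372
⇒ x* = 10
y-coordinate, sorted with cumulative weight:
  y=0 (Gamma, w=30) cum 30
  y=2 (Alpha, w=4) cum 34
  y=4 (Theta, w=3) cum 37
  y=6 (Epsilon, w=50) cum 87
  y=14 (Beta, w=50) cum 137
  y=14 (Delta, w=110) cum 247  ← median
  y=14 (Zeta, w=50) cum 297
  y=15 (Eta, w=75) cum 372
⇒ y* = 14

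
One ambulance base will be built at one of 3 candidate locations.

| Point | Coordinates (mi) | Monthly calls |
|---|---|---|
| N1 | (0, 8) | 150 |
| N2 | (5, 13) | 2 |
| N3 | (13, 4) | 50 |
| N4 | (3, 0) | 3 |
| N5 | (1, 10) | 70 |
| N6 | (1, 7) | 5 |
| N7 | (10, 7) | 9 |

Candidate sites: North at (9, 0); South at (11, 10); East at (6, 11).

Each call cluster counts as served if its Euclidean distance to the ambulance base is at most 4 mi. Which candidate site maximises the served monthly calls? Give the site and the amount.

South, covering 9

Coverage radius r = 4 mi; a point is covered iff (Δx)²+(Δy)² ≤ 4² = 16.
  North (9, 0): covers {none} → 0
  South (11, 10): covers {N7} → 9
  East (6, 11): covers {N2} → 2
Maximum coverage at South: 9 monthly calls.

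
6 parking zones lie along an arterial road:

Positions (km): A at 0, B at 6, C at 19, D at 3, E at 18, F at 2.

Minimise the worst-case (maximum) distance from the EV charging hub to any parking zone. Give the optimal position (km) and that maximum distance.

The 1-center on a line is the midpoint of the two extreme points: leftmost at 0, rightmost at 19.
Optimal location = (0 + 19)/2 = 9.5; maximum distance = (19 − 0)/2 = 9.5.

location 9.5, max distance 9.5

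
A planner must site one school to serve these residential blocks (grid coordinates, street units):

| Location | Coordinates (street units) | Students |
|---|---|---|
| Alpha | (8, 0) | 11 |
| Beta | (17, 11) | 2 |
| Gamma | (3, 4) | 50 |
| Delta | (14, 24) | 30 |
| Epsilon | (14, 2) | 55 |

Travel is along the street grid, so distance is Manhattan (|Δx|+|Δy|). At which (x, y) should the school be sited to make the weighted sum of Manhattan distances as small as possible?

(14, 4)

Manhattan distance separates: Σwᵢ(|x−xᵢ|+|y−yᵢ|) = Σwᵢ|x−xᵢ| + Σwᵢ|y−yᵢ|, so x and y are optimised independently as 1-D weighted medians.
Total weight W = 148; half = 74.
x-coordinate, sorted with cumulative weight:
  x=3 (Gamma, w=50) cum 50
  x=8 (Alpha, w=11) cum 61
  x=14 (Delta, w=30) cum 91  ← median
  x=14 (Epsilon, w=55) cum 146
  x=17 (Beta, w=2) cum 148
⇒ x* = 14
y-coordinate, sorted with cumulative weight:
  y=0 (Alpha, w=11) cum 11
  y=2 (Epsilon, w=55) cum 66
  y=4 (Gamma, w=50) cum 116  ← median
  y=11 (Beta, w=2) cum 118
  y=24 (Delta, w=30) cum 148
⇒ y* = 4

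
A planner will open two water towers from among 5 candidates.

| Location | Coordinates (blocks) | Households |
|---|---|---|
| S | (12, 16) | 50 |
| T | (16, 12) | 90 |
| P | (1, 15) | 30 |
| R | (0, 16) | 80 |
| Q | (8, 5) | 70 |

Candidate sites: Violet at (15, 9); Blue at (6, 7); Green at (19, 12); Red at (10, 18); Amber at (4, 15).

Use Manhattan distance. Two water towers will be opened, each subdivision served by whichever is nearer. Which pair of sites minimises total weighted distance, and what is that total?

Evaluate every pair (each demand assigned to the nearer of the two):
  {Violet, Amber}: total = 2070
  {Green, Amber}: total = 2190
  {Blue, Amber}: total = 2570
  {Violet, Red}: total = 2650
  {Blue, Green}: total = 2690
  {Violet, Blue}: total = 2730
  {Red, Amber}: total = 2750
  {Green, Red}: total = 2840
  {Blue, Red}: total = 2880
  {Violet, Green}: total = 3900
Best pair: {Violet, Amber} with total 2070.

{Violet, Amber}, total 2070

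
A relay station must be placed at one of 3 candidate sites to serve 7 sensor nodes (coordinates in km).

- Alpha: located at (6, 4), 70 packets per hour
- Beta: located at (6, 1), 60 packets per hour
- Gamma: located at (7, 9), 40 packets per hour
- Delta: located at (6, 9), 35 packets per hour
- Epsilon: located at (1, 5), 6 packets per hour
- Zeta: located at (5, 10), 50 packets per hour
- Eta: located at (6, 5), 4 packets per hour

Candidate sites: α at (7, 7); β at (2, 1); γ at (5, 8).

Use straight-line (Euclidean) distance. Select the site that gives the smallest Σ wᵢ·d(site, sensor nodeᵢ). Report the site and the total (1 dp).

α, total 971.8 km

Total weighted distance at each candidate:
  α (7, 7): total = 971.8
  β (2, 1): total = 1802.1
  γ (5, 8): total = 994.5
Minimum is at α with total 971.8 km.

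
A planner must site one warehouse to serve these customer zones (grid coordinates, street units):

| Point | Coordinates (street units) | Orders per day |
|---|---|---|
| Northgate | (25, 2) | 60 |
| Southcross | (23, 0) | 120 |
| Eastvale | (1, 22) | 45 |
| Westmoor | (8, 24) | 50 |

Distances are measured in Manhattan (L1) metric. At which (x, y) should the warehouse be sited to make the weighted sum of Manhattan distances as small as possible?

(23, 2)

Manhattan distance separates: Σwᵢ(|x−xᵢ|+|y−yᵢ|) = Σwᵢ|x−xᵢ| + Σwᵢ|y−yᵢ|, so x and y are optimised independently as 1-D weighted medians.
Total weight W = 275; half = 137.5.
x-coordinate, sorted with cumulative weight:
  x=1 (Eastvale, w=45) cum 45
  x=8 (Westmoor, w=50) cum 95
  x=23 (Southcross, w=120) cum 215  ← median
  x=25 (Northgate, w=60) cum 275
⇒ x* = 23
y-coordinate, sorted with cumulative weight:
  y=0 (Southcross, w=120) cum 120
  y=2 (Northgate, w=60) cum 180  ← median
  y=22 (Eastvale, w=45) cum 225
  y=24 (Westmoor, w=50) cum 275
⇒ y* = 2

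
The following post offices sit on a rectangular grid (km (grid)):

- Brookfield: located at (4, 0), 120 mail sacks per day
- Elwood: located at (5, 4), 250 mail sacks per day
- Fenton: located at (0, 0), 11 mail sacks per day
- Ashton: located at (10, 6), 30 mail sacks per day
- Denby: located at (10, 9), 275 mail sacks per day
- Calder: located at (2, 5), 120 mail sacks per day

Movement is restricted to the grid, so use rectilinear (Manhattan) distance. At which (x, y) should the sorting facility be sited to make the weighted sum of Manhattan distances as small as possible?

(5, 5)

Manhattan distance separates: Σwᵢ(|x−xᵢ|+|y−yᵢ|) = Σwᵢ|x−xᵢ| + Σwᵢ|y−yᵢ|, so x and y are optimised independently as 1-D weighted medians.
Total weight W = 806; half = 403.
x-coordinate, sorted with cumulative weight:
  x=0 (Fenton, w=11) cum 11
  x=2 (Calder, w=120) cum 131
  x=4 (Brookfield, w=120) cum 251
  x=5 (Elwood, w=250) cum 501  ← median
  x=10 (Ashton, w=30) cum 531
  x=10 (Denby, w=275) cum 806
⇒ x* = 5
y-coordinate, sorted with cumulative weight:
  y=0 (Brookfield, w=120) cum 120
  y=0 (Fenton, w=11) cum 131
  y=4 (Elwood, w=250) cum 381
  y=5 (Calder, w=120) cum 501  ← median
  y=6 (Ashton, w=30) cum 531
  y=9 (Denby, w=275) cum 806
⇒ y* = 5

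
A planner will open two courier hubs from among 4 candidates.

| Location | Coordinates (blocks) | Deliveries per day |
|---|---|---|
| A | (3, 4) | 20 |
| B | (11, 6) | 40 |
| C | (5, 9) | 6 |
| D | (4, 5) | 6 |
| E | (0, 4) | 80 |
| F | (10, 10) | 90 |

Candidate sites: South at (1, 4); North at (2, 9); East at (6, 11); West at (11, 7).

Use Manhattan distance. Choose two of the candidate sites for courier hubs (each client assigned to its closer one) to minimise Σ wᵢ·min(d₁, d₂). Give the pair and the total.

{South, West}, total 592

Evaluate every pair (each demand assigned to the nearer of the two):
  {South, West}: total = 592
  {South, East}: total = 1012
  {North, West}: total = 1134
  {South, North}: total = 1452
  {North, East}: total = 1584
  {East, West}: total = 1706
Best pair: {South, West} with total 592.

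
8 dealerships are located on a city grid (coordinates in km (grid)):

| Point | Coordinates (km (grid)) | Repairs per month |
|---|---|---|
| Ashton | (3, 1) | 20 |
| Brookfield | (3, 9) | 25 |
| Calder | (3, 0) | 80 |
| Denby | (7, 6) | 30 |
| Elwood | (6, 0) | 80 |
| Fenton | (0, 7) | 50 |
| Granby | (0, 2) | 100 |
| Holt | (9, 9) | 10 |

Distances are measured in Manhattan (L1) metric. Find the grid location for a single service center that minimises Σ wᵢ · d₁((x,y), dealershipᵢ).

Manhattan distance separates: Σwᵢ(|x−xᵢ|+|y−yᵢ|) = Σwᵢ|x−xᵢ| + Σwᵢ|y−yᵢ|, so x and y are optimised independently as 1-D weighted medians.
Total weight W = 395; half = 197.5.
x-coordinate, sorted with cumulative weight:
  x=0 (Fenton, w=50) cum 50
  x=0 (Granby, w=100) cum 150
  x=3 (Ashton, w=20) cum 170
  x=3 (Brookfield, w=25) cum 195
  x=3 (Calder, w=80) cum 275  ← median
  x=6 (Elwood, w=80) cum 355
  x=7 (Denby, w=30) cum 385
  x=9 (Holt, w=10) cum 395
⇒ x* = 3
y-coordinate, sorted with cumulative weight:
  y=0 (Calder, w=80) cum 80
  y=0 (Elwood, w=80) cum 160
  y=1 (Ashton, w=20) cum 180
  y=2 (Granby, w=100) cum 280  ← median
  y=6 (Denby, w=30) cum 310
  y=7 (Fenton, w=50) cum 360
  y=9 (Brookfield, w=25) cum 385
  y=9 (Holt, w=10) cum 395
⇒ y* = 2

(3, 2)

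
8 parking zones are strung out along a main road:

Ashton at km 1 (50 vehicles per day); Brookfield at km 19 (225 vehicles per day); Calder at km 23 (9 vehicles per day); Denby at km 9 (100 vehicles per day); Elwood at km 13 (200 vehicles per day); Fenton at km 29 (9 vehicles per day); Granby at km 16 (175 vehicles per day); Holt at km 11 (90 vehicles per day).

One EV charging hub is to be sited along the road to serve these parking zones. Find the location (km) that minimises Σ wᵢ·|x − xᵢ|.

For a sum of weighted absolute distances on a line, the optimum is the weighted median (not the mean). Total weight W = 858; half-weight = 429.
Sort by position and accumulate weight:
  km 1 (Ashton, w=50) → cum 50
  km 9 (Denby, w=100) → cum 150
  km 11 (Holt, w=90) → cum 240
  km 13 (Elwood, w=200) → cum 440  ≥ 429 → median here
  km 16 (Granby, w=175) → cum 615
  km 19 (Brookfield, w=225) → cum 840
  km 23 (Calder, w=9) → cum 849
  km 29 (Fenton, w=9) → cum 858
Optimal location: km 13.

x = 13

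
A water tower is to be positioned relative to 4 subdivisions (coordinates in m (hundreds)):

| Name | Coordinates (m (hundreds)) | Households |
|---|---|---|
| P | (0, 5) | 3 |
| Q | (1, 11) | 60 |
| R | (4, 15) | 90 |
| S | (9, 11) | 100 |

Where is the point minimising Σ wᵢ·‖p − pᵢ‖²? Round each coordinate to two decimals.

(5.22, 12.35)

The minimiser of Σwᵢ‖p−pᵢ‖² is the weighted centroid p* = (Σwᵢpᵢ)/(Σwᵢ).
Σwᵢ = 253.
Σwᵢxᵢ = 3·0 + 60·1 + 90·4 + 100·9 = 1320.
Σwᵢyᵢ = 3·5 + 60·11 + 90·15 + 100·11 = 3125.
x* = 1320/253 = 5.22, y* = 3125/253 = 12.35.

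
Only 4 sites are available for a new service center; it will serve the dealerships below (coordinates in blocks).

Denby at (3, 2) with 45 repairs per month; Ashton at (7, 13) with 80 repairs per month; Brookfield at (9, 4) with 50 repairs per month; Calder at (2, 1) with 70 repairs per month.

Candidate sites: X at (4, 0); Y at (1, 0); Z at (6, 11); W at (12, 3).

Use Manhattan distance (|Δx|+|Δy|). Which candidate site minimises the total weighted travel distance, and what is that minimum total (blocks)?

Total weighted distance at each candidate:
  X (4, 0): total = 2075
  Y (1, 0): total = 2440
  Z (6, 11): total = 2260
  W (12, 3): total = 2690
Minimum is at X with total 2075 blocks.

X, total 2075 blocks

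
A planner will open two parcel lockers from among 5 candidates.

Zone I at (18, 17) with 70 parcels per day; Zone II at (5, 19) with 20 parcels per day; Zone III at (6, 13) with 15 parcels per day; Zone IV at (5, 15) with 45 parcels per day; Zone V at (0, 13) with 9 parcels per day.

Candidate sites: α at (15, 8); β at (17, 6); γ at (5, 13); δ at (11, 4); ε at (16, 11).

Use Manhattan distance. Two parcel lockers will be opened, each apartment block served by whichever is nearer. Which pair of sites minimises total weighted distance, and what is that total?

Evaluate every pair (each demand assigned to the nearer of the two):
  {γ, ε}: total = 830
  {α, γ}: total = 1110
  {β, γ}: total = 1110
  {γ, δ}: total = 1460
  {α, ε}: total = 1957
  {β, ε}: total = 1957
  {δ, ε}: total = 1957
  {α, β}: total = 2415
  {α, δ}: total = 2415
  {β, δ}: total = 2415
Best pair: {γ, ε} with total 830.

{γ, ε}, total 830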